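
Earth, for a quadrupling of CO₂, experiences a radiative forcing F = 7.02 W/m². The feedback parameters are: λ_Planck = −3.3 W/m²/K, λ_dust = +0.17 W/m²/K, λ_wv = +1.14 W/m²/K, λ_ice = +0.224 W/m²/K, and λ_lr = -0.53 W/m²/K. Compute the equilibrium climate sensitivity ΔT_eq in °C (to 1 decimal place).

3.1 °C

Net feedback parameter λ = (−3.3) + (+0.17) + (+1.14) + (+0.224) + (-0.53) = -2.296 W/m²/K.
ΔT = −F/λ = −7.02/(-2.296) = 3.1 °C.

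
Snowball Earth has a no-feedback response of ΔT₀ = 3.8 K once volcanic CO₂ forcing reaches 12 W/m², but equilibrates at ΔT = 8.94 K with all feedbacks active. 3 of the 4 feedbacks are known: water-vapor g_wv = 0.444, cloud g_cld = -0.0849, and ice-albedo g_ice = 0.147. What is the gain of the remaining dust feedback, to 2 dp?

0.07

Amplification A = ΔT/ΔT₀ = 8.94/3.8 = 2.353.
Total gain g = 1 − 1/A = 1 − 1/2.353 = 0.575.
Known gains sum to 0.444 − 0.0849 + 0.147 = 0.5061.
g_dust = 0.575 − 0.5061 = 0.07.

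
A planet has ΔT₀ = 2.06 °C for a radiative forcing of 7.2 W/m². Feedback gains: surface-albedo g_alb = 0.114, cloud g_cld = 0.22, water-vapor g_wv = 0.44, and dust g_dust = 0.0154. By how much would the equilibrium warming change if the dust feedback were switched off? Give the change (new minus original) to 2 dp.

Original: g = 0.7894, ΔT = 2.06/(1−0.7894) = 9.7816 °C.
Without dust: g' = 0.774, ΔT' = 2.06/(1−0.774) = 9.1150 °C.
Change = 9.1150 − 9.7816 = -0.67 °C.

-0.67 °C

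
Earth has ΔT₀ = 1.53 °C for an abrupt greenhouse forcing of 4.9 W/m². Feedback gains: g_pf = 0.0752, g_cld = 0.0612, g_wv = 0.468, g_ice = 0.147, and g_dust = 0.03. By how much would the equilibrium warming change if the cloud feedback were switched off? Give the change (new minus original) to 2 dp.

Original: g = 0.7814, ΔT = 1.53/(1−0.7814) = 6.9991 °C.
Without cloud: g' = 0.7202, ΔT' = 1.53/(1−0.7202) = 5.4682 °C.
Change = 5.4682 − 6.9991 = -1.53 °C.

-1.53 °C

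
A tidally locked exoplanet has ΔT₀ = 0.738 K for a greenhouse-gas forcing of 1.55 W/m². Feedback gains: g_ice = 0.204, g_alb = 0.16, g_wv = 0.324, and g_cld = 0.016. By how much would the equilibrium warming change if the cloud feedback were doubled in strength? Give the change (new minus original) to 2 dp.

Original: g = 0.704, ΔT = 0.738/(1−0.704) = 2.4932 K.
With doubled cloud: g' = 0.72, ΔT' = 0.738/(1−0.72) = 2.6357 K.
Change = 2.6357 − 2.4932 = 0.14 K.

0.14 K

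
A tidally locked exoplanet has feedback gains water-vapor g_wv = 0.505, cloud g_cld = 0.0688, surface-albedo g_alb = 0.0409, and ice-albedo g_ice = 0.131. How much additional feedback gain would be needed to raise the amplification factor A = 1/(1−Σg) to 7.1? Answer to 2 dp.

0.11

Current total gain = 0.7457.
Target gain for A = 7.1: g* = 1 − 1/7.1 = 0.8592.
Additional gain needed = 0.8592 − 0.7457 = 0.11.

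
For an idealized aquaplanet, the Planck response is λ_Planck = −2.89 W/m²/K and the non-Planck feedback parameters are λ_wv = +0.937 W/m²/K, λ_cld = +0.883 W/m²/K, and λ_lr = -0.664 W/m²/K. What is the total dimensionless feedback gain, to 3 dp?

Convert to gains: g_wv = 0.937/2.89 = 0.3242; g_cld = 0.883/2.89 = 0.3055; g_lr = -0.664/2.89 = -0.2298.
Total gain g = 0.3999.

0.400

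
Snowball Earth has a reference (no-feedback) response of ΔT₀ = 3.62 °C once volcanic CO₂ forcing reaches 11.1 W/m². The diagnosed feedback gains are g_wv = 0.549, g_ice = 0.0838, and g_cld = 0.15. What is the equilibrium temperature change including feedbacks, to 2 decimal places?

Total gain g = 0.549 + 0.0838 + 0.15 = 0.7828.
Amplification A = 1/(1 − 0.7828) = 4.604.
ΔT = 3.62 × 4.604 = 16.67 °C.

16.67 °C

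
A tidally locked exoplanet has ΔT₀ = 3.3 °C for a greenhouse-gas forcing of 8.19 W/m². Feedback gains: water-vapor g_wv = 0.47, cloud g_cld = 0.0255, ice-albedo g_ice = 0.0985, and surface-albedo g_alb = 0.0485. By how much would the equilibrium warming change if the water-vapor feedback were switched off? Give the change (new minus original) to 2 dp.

Original: g = 0.6425, ΔT = 3.3/(1−0.6425) = 9.2308 °C.
Without water-vapor: g' = 0.1725, ΔT' = 3.3/(1−0.1725) = 3.9879 °C.
Change = 3.9879 − 9.2308 = -5.24 °C.

-5.24 °C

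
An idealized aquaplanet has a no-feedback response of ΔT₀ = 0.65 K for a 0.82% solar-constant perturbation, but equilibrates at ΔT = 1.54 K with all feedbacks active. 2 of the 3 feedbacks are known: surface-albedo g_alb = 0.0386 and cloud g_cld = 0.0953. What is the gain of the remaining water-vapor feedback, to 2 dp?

Amplification A = ΔT/ΔT₀ = 1.54/0.65 = 2.369.
Total gain g = 1 − 1/A = 1 − 1/2.369 = 0.5779.
Known gains sum to 0.0386 + 0.0953 = 0.1339.
g_wv = 0.5779 − 0.1339 = 0.44.

0.44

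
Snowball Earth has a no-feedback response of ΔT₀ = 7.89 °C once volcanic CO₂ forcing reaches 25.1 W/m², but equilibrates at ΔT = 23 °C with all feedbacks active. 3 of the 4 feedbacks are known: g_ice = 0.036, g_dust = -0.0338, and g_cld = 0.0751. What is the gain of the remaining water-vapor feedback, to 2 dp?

Amplification A = ΔT/ΔT₀ = 23/7.89 = 2.915.
Total gain g = 1 − 1/A = 1 − 1/2.915 = 0.6569.
Known gains sum to 0.036 − 0.0338 + 0.0751 = 0.0773.
g_wv = 0.6569 − 0.0773 = 0.58.

0.58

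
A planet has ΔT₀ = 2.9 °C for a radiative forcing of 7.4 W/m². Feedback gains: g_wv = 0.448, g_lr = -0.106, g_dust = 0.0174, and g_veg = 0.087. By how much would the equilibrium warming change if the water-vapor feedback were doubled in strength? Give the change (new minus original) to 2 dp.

Original: g = 0.4464, ΔT = 2.9/(1−0.4464) = 5.2384 °C.
With doubled water-vapor: g' = 0.8944, ΔT' = 2.9/(1−0.8944) = 27.4621 °C.
Change = 27.4621 − 5.2384 = 22.22 °C.

22.22 °C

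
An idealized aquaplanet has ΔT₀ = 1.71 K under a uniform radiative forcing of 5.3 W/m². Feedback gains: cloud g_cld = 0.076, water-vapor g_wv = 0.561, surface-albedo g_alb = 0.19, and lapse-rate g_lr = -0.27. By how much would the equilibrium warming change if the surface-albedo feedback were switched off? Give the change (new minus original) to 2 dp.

-1.16 K

Original: g = 0.557, ΔT = 1.71/(1−0.557) = 3.8600 K.
Without surface-albedo: g' = 0.367, ΔT' = 1.71/(1−0.367) = 2.7014 K.
Change = 2.7014 − 3.8600 = -1.16 K.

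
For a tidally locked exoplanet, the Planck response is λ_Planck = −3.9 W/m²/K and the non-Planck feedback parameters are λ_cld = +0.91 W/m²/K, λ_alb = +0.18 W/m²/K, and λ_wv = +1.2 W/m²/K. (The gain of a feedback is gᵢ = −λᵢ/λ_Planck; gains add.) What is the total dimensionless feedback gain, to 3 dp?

Convert to gains: g_cld = 0.91/3.9 = 0.2333; g_alb = 0.18/3.9 = 0.04615; g_wv = 1.2/3.9 = 0.3077.
Total gain g = 0.58715.

0.587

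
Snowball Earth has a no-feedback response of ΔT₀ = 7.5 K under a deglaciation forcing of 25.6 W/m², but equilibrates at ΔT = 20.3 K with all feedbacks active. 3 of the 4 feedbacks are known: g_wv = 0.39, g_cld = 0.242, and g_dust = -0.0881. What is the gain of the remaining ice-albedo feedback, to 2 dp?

0.09

Amplification A = ΔT/ΔT₀ = 20.3/7.5 = 2.707.
Total gain g = 1 − 1/A = 1 − 1/2.707 = 0.6306.
Known gains sum to 0.39 + 0.242 − 0.0881 = 0.5439.
g_ice = 0.6306 − 0.5439 = 0.09.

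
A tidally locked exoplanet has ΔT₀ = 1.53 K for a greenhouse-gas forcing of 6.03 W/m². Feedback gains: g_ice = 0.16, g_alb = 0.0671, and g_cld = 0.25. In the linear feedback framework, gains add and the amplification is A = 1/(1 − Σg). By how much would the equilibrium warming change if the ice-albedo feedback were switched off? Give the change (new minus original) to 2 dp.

Original: g = 0.4771, ΔT = 1.53/(1−0.4771) = 2.9260 K.
Without ice-albedo: g' = 0.3171, ΔT' = 1.53/(1−0.3171) = 2.2404 K.
Change = 2.2404 − 2.9260 = -0.69 K.

-0.69 K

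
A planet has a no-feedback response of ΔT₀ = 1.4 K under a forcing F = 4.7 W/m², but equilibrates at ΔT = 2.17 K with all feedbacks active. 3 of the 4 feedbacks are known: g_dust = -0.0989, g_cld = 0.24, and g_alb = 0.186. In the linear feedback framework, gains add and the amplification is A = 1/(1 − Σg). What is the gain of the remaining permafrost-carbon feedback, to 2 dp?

Amplification A = ΔT/ΔT₀ = 2.17/1.4 = 1.55.
Total gain g = 1 − 1/A = 1 − 1/1.55 = 0.3548.
Known gains sum to -0.0989 + 0.24 + 0.186 = 0.3271.
g_pf = 0.3548 − 0.3271 = 0.03.

0.03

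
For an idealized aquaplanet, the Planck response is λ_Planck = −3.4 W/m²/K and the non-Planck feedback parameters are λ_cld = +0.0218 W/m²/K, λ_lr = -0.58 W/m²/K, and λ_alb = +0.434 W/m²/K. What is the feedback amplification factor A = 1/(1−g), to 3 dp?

0.965

Convert to gains: g_cld = 0.0218/3.4 = 0.006412; g_lr = -0.58/3.4 = -0.1706; g_alb = 0.434/3.4 = 0.1276.
Total gain g = -0.036588.
A = 1/(1 + 0.036588) = 0.965.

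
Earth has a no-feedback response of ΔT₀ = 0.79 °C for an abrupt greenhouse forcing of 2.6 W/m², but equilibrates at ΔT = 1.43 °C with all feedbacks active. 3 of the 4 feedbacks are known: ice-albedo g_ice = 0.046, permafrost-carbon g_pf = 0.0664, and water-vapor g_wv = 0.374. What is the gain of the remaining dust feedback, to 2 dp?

Amplification A = ΔT/ΔT₀ = 1.43/0.79 = 1.81.
Total gain g = 1 − 1/A = 1 − 1/1.81 = 0.4475.
Known gains sum to 0.046 + 0.0664 + 0.374 = 0.4864.
g_dust = 0.4475 − 0.4864 = -0.04.

-0.04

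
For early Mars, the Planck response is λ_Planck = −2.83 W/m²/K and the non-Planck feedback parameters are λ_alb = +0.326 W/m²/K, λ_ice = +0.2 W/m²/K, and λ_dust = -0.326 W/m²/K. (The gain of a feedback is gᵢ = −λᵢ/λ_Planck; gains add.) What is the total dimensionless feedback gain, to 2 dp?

0.07

Convert to gains: g_alb = 0.326/2.83 = 0.1152; g_ice = 0.2/2.83 = 0.07067; g_dust = -0.326/2.83 = -0.1152.
Total gain g = 0.07067.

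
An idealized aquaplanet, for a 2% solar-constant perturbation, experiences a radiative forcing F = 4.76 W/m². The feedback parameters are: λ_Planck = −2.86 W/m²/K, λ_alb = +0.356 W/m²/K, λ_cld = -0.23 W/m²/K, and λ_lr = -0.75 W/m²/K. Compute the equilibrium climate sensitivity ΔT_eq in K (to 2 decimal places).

1.37 K

Net feedback parameter λ = (−2.86) + (+0.356) + (-0.23) + (-0.75) = -3.484 W/m²/K.
ΔT = −F/λ = −4.76/(-3.484) = 1.37 K.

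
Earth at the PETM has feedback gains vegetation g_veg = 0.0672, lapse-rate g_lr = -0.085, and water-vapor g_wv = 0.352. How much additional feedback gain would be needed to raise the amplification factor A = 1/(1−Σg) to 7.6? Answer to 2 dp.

Current total gain = 0.3342.
Target gain for A = 7.6: g* = 1 − 1/7.6 = 0.8684.
Additional gain needed = 0.8684 − 0.3342 = 0.53.

0.53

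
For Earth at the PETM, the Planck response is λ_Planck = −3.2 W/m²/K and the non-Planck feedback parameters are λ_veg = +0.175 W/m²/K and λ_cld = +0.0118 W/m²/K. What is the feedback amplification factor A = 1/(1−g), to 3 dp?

Convert to gains: g_veg = 0.175/3.2 = 0.05469; g_cld = 0.0118/3.2 = 0.003687.
Total gain g = 0.058377.
A = 1/(1 − 0.058377) = 1.062.

1.062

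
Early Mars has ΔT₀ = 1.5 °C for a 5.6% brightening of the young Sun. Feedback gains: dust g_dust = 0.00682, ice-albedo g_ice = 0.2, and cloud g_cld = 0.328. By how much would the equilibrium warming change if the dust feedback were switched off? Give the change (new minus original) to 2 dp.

Original: g = 0.53482, ΔT = 1.5/(1−0.53482) = 3.2246 °C.
Without dust: g' = 0.528, ΔT' = 1.5/(1−0.528) = 3.1780 °C.
Change = 3.1780 − 3.2246 = -0.05 °C.

-0.05 °C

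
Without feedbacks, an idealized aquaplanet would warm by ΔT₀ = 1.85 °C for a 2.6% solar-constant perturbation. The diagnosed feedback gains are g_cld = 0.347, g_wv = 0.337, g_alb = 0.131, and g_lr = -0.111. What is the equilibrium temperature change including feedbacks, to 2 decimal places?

Total gain g = 0.347 + 0.337 + 0.131 − 0.111 = 0.704.
Amplification A = 1/(1 − 0.704) = 3.378.
ΔT = 1.85 × 3.378 = 6.25 °C.

6.25 °C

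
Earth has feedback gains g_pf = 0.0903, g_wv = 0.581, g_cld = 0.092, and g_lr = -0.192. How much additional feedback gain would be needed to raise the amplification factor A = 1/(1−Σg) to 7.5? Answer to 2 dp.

0.30

Current total gain = 0.5713.
Target gain for A = 7.5: g* = 1 − 1/7.5 = 0.8667.
Additional gain needed = 0.8667 − 0.5713 = 0.30.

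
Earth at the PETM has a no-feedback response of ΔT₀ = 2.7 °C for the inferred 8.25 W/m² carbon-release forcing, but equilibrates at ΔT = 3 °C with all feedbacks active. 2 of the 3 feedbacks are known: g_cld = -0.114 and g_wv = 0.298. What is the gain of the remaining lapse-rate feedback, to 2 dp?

-0.08

Amplification A = ΔT/ΔT₀ = 3/2.7 = 1.111.
Total gain g = 1 − 1/A = 1 − 1/1.111 = 0.09991.
Known gains sum to -0.114 + 0.298 = 0.184.
g_lr = 0.09991 − 0.184 = -0.08.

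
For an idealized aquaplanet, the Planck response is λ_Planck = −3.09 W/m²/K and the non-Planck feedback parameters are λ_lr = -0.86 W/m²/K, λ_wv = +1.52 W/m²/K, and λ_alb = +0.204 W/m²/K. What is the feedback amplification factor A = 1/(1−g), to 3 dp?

Convert to gains: g_lr = -0.86/3.09 = -0.2783; g_wv = 1.52/3.09 = 0.4919; g_alb = 0.204/3.09 = 0.06602.
Total gain g = 0.27962.
A = 1/(1 − 0.27962) = 1.388.

1.388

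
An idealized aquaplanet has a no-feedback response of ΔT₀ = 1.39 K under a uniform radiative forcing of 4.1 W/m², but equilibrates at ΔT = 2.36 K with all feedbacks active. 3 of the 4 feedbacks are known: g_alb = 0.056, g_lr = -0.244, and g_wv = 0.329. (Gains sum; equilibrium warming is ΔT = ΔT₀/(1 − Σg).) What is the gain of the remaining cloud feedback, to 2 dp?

Amplification A = ΔT/ΔT₀ = 2.36/1.39 = 1.698.
Total gain g = 1 − 1/A = 1 − 1/1.698 = 0.4111.
Known gains sum to 0.056 − 0.244 + 0.329 = 0.141.
g_cld = 0.4111 − 0.141 = 0.27.

0.27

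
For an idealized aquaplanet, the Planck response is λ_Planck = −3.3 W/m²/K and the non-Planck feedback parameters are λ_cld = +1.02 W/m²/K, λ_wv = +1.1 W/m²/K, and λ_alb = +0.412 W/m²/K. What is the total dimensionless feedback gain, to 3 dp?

0.767

Convert to gains: g_cld = 1.02/3.3 = 0.3091; g_wv = 1.1/3.3 = 0.3333; g_alb = 0.412/3.3 = 0.1248.
Total gain g = 0.7672.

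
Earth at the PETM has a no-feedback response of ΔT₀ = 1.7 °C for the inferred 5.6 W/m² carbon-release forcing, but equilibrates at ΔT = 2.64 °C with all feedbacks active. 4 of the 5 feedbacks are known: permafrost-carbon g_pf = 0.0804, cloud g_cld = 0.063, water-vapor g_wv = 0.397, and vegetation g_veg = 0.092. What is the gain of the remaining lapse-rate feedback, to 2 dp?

-0.28

Amplification A = ΔT/ΔT₀ = 2.64/1.7 = 1.553.
Total gain g = 1 − 1/A = 1 − 1/1.553 = 0.3561.
Known gains sum to 0.0804 + 0.063 + 0.397 + 0.092 = 0.6324.
g_lr = 0.3561 − 0.6324 = -0.28.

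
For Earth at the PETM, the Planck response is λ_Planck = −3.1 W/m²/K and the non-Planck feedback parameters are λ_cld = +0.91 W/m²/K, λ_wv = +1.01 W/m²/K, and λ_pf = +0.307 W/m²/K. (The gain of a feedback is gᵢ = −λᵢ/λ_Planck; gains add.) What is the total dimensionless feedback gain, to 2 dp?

Convert to gains: g_cld = 0.91/3.1 = 0.2935; g_wv = 1.01/3.1 = 0.3258; g_pf = 0.307/3.1 = 0.09903.
Total gain g = 0.71833.

0.72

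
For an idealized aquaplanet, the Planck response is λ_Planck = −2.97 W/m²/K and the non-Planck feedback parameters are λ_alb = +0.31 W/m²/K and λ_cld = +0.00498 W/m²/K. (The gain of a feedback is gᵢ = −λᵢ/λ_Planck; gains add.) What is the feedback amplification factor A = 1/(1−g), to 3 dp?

1.119

Convert to gains: g_alb = 0.31/2.97 = 0.1044; g_cld = 0.00498/2.97 = 0.001677.
Total gain g = 0.106077.
A = 1/(1 − 0.106077) = 1.119.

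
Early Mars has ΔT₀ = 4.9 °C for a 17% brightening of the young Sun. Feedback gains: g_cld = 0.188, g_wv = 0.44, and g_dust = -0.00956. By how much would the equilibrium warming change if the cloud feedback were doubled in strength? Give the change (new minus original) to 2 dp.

12.47 °C

Original: g = 0.61844, ΔT = 4.9/(1−0.61844) = 12.8420 °C.
With doubled cloud: g' = 0.80644, ΔT' = 4.9/(1−0.80644) = 25.3151 °C.
Change = 25.3151 − 12.8420 = 12.47 °C.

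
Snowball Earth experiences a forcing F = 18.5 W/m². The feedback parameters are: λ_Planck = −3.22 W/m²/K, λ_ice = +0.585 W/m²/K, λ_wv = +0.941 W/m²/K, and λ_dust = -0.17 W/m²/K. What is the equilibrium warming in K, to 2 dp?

9.92 K

Net feedback parameter λ = (−3.22) + (+0.585) + (+0.941) + (-0.17) = -1.864 W/m²/K.
ΔT = −F/λ = −18.5/(-1.864) = 9.92 K.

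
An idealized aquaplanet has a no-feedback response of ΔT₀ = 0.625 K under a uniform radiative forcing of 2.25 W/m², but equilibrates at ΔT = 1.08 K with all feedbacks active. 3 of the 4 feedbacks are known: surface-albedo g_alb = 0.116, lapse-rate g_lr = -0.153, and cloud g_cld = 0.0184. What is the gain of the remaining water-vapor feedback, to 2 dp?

Amplification A = ΔT/ΔT₀ = 1.08/0.625 = 1.728.
Total gain g = 1 − 1/A = 1 − 1/1.728 = 0.4213.
Known gains sum to 0.116 − 0.153 + 0.0184 = -0.0186.
g_wv = 0.4213 + 0.0186 = 0.44.

0.44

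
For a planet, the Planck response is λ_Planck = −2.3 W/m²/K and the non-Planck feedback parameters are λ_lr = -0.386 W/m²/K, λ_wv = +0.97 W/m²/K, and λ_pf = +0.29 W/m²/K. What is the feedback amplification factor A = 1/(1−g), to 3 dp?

Convert to gains: g_lr = -0.386/2.3 = -0.1678; g_wv = 0.97/2.3 = 0.4217; g_pf = 0.29/2.3 = 0.1261.
Total gain g = 0.38.
A = 1/(1 − 0.38) = 1.613.

1.613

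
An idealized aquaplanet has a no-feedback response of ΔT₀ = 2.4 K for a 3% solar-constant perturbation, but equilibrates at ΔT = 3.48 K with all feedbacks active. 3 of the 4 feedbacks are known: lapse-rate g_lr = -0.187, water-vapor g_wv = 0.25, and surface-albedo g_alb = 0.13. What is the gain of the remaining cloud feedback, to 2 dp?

Amplification A = ΔT/ΔT₀ = 3.48/2.4 = 1.45.
Total gain g = 1 − 1/A = 1 − 1/1.45 = 0.3103.
Known gains sum to -0.187 + 0.25 + 0.13 = 0.193.
g_cld = 0.3103 − 0.193 = 0.12.

0.12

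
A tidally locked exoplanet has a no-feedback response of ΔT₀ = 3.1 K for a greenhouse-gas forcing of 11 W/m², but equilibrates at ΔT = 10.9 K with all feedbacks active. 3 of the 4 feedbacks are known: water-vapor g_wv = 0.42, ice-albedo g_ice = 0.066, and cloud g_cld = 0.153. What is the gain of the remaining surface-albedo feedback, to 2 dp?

0.08

Amplification A = ΔT/ΔT₀ = 10.9/3.1 = 3.516.
Total gain g = 1 − 1/A = 1 − 1/3.516 = 0.7156.
Known gains sum to 0.42 + 0.066 + 0.153 = 0.639.
g_alb = 0.7156 − 0.639 = 0.08.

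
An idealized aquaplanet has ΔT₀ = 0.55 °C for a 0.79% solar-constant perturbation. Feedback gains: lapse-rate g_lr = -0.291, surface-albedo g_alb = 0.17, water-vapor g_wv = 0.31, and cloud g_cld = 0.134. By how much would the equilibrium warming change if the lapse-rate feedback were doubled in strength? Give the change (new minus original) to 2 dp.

-0.24 °C

Original: g = 0.323, ΔT = 0.55/(1−0.323) = 0.8124 °C.
With doubled lapse-rate: g' = 0.032, ΔT' = 0.55/(1−0.032) = 0.5682 °C.
Change = 0.5682 − 0.8124 = -0.24 °C.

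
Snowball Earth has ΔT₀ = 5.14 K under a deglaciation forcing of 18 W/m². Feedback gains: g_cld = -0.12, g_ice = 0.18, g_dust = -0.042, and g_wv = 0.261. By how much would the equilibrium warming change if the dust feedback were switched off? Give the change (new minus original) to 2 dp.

Original: g = 0.279, ΔT = 5.14/(1−0.279) = 7.1290 K.
Without dust: g' = 0.321, ΔT' = 5.14/(1−0.321) = 7.5700 K.
Change = 7.5700 − 7.1290 = 0.44 K.

0.44 K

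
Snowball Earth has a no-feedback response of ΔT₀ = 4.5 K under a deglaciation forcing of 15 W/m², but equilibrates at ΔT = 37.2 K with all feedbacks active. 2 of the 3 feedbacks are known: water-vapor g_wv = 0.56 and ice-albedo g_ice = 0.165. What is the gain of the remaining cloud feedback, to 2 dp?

0.15

Amplification A = ΔT/ΔT₀ = 37.2/4.5 = 8.267.
Total gain g = 1 − 1/A = 1 − 1/8.267 = 0.879.
Known gains sum to 0.56 + 0.165 = 0.725.
g_cld = 0.879 − 0.725 = 0.15.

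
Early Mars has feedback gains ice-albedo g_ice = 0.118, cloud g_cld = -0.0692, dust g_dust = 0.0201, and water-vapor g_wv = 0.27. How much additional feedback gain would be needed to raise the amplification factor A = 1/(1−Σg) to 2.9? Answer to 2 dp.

Current total gain = 0.3389.
Target gain for A = 2.9: g* = 1 − 1/2.9 = 0.6552.
Additional gain needed = 0.6552 − 0.3389 = 0.32.

0.32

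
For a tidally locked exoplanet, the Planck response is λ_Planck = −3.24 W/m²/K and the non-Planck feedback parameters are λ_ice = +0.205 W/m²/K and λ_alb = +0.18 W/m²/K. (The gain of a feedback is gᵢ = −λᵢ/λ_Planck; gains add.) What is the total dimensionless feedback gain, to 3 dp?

0.119

Convert to gains: g_ice = 0.205/3.24 = 0.06327; g_alb = 0.18/3.24 = 0.05556.
Total gain g = 0.11883.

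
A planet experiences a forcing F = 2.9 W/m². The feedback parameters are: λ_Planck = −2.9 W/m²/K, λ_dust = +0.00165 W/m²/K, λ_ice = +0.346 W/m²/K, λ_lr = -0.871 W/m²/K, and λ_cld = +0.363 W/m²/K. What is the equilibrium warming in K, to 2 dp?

0.95 K

Net feedback parameter λ = (−2.9) + (+0.00165) + (+0.346) + (-0.871) + (+0.363) = -3.06035 W/m²/K.
ΔT = −F/λ = −2.9/(-3.06035) = 0.95 K.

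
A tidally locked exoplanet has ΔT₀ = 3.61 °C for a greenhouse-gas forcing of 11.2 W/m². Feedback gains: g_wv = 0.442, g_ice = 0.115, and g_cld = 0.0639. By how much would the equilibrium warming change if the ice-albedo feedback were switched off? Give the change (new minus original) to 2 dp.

-2.22 °C

Original: g = 0.6209, ΔT = 3.61/(1−0.6209) = 9.5226 °C.
Without ice-albedo: g' = 0.5059, ΔT' = 3.61/(1−0.5059) = 7.3062 °C.
Change = 7.3062 − 9.5226 = -2.22 °C.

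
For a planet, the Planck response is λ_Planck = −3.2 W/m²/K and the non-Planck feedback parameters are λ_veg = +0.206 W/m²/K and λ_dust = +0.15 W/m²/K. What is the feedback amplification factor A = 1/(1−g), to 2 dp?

1.13

Convert to gains: g_veg = 0.206/3.2 = 0.06437; g_dust = 0.15/3.2 = 0.04687.
Total gain g = 0.11124.
A = 1/(1 − 0.11124) = 1.13.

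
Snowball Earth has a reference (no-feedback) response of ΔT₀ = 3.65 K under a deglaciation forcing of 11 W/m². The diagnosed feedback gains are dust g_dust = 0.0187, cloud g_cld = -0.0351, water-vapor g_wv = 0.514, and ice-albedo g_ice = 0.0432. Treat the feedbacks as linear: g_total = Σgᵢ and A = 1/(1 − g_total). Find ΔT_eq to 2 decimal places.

7.95 K

Total gain g = 0.0187 − 0.0351 + 0.514 + 0.0432 = 0.5408.
Amplification A = 1/(1 − 0.5408) = 2.178.
ΔT = 3.65 × 2.178 = 7.95 K.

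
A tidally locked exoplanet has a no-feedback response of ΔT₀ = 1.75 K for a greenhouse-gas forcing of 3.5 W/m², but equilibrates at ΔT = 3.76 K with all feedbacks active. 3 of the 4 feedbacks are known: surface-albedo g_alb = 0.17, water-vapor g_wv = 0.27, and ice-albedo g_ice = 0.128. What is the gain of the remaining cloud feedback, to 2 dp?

-0.03

Amplification A = ΔT/ΔT₀ = 3.76/1.75 = 2.149.
Total gain g = 1 − 1/A = 1 − 1/2.149 = 0.5347.
Known gains sum to 0.17 + 0.27 + 0.128 = 0.568.
g_cld = 0.5347 − 0.568 = -0.03.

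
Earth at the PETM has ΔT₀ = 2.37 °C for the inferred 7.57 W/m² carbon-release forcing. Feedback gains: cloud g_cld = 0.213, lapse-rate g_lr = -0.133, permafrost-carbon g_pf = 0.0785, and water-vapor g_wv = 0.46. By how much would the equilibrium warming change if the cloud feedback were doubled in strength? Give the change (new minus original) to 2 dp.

7.85 °C

Original: g = 0.6185, ΔT = 2.37/(1−0.6185) = 6.2123 °C.
With doubled cloud: g' = 0.8315, ΔT' = 2.37/(1−0.8315) = 14.0653 °C.
Change = 14.0653 − 6.2123 = 7.85 °C.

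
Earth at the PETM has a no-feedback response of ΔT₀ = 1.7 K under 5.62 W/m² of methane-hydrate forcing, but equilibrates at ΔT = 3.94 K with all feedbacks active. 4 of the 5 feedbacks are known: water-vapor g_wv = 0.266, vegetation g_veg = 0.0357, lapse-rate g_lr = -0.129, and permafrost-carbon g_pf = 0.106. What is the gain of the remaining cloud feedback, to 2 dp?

0.29

Amplification A = ΔT/ΔT₀ = 3.94/1.7 = 2.318.
Total gain g = 1 − 1/A = 1 − 1/2.318 = 0.5686.
Known gains sum to 0.266 + 0.0357 − 0.129 + 0.106 = 0.2787.
g_cld = 0.5686 − 0.2787 = 0.29.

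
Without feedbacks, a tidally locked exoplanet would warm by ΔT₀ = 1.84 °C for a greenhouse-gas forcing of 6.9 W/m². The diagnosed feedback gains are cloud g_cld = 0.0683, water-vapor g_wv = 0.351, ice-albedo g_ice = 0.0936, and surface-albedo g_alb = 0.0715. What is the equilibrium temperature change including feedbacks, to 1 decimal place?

Total gain g = 0.0683 + 0.351 + 0.0936 + 0.0715 = 0.5844.
Amplification A = 1/(1 − 0.5844) = 2.406.
ΔT = 1.84 × 2.406 = 4.4 °C.

4.4 °C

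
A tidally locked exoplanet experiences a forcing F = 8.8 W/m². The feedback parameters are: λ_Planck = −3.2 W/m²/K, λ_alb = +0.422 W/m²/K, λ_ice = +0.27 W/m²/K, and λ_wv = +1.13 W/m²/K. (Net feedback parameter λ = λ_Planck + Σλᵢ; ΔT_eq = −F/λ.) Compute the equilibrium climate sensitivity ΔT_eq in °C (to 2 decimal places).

6.39 °C

Net feedback parameter λ = (−3.2) + (+0.422) + (+0.27) + (+1.13) = -1.378 W/m²/K.
ΔT = −F/λ = −8.8/(-1.378) = 6.39 °C.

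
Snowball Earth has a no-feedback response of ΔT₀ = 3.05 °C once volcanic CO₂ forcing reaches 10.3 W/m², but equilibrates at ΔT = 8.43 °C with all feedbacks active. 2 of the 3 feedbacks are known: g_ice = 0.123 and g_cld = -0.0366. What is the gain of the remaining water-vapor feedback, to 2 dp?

Amplification A = ΔT/ΔT₀ = 8.43/3.05 = 2.764.
Total gain g = 1 − 1/A = 1 − 1/2.764 = 0.6382.
Known gains sum to 0.123 − 0.0366 = 0.0864.
g_wv = 0.6382 − 0.0864 = 0.55.

0.55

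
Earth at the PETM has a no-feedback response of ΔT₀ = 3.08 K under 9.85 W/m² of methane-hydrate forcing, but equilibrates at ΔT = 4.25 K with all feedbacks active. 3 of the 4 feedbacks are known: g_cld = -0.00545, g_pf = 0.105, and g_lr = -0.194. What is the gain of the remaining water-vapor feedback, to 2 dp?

0.37

Amplification A = ΔT/ΔT₀ = 4.25/3.08 = 1.38.
Total gain g = 1 − 1/A = 1 − 1/1.38 = 0.2754.
Known gains sum to -0.00545 + 0.105 − 0.194 = -0.09445.
g_wv = 0.2754 + 0.09445 = 0.37.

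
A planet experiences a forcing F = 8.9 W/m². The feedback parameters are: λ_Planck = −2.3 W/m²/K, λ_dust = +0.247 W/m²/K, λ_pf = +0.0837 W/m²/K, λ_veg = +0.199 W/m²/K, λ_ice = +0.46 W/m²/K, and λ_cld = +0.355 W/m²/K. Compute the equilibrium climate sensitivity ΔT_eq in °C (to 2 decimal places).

Net feedback parameter λ = (−2.3) + (+0.247) + (+0.0837) + (+0.199) + (+0.46) + (+0.355) = -0.9553 W/m²/K.
ΔT = −F/λ = −8.9/(-0.9553) = 9.32 °C.

9.32 °C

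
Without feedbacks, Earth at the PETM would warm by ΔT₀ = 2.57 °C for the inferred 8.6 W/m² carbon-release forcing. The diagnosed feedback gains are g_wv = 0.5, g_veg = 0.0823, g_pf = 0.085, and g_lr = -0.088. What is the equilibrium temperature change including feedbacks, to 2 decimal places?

Total gain g = 0.5 + 0.0823 + 0.085 − 0.088 = 0.5793.
Amplification A = 1/(1 − 0.5793) = 2.377.
ΔT = 2.57 × 2.377 = 6.11 °C.

6.11 °C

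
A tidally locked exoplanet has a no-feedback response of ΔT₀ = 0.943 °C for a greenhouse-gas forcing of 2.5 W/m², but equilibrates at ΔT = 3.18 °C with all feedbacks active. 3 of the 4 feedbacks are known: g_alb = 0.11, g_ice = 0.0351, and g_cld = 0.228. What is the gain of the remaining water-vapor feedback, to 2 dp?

Amplification A = ΔT/ΔT₀ = 3.18/0.943 = 3.372.
Total gain g = 1 − 1/A = 1 − 1/3.372 = 0.7034.
Known gains sum to 0.11 + 0.0351 + 0.228 = 0.3731.
g_wv = 0.7034 − 0.3731 = 0.33.

0.33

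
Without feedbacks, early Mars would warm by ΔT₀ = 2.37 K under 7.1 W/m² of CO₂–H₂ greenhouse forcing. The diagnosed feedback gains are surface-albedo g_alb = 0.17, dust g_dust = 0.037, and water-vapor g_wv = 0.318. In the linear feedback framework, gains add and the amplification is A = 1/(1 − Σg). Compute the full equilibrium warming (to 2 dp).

4.99 K

Total gain g = 0.17 + 0.037 + 0.318 = 0.525.
Amplification A = 1/(1 − 0.525) = 2.105.
ΔT = 2.37 × 2.105 = 4.99 K.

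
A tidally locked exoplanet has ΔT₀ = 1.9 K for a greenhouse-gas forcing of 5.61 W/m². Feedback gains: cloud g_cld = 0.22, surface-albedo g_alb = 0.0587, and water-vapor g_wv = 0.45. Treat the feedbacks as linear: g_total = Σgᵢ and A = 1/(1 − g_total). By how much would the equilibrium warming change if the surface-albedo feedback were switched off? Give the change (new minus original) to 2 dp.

Original: g = 0.7287, ΔT = 1.9/(1−0.7287) = 7.0033 K.
Without surface-albedo: g' = 0.67, ΔT' = 1.9/(1−0.67) = 5.7576 K.
Change = 5.7576 − 7.0033 = -1.25 K.

-1.25 K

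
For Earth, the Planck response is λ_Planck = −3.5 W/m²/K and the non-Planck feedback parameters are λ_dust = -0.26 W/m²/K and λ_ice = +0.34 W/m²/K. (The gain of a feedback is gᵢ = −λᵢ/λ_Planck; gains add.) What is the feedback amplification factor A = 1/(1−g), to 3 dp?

Convert to gains: g_dust = -0.26/3.5 = -0.07429; g_ice = 0.34/3.5 = 0.09714.
Total gain g = 0.02285.
A = 1/(1 − 0.02285) = 1.023.

1.023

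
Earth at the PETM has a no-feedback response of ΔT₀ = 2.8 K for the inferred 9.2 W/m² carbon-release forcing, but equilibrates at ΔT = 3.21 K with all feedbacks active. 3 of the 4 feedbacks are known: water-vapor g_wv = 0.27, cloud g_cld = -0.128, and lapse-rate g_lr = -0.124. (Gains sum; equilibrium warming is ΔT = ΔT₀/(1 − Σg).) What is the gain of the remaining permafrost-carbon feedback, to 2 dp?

Amplification A = ΔT/ΔT₀ = 3.21/2.8 = 1.146.
Total gain g = 1 − 1/A = 1 − 1/1.146 = 0.1274.
Known gains sum to 0.27 − 0.128 − 0.124 = 0.018.
g_pf = 0.1274 − 0.018 = 0.11.

0.11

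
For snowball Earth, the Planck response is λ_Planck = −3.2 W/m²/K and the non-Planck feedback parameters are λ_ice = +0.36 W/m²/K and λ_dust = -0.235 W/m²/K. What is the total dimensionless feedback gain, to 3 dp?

Convert to gains: g_ice = 0.36/3.2 = 0.1125; g_dust = -0.235/3.2 = -0.07344.
Total gain g = 0.03906.

0.039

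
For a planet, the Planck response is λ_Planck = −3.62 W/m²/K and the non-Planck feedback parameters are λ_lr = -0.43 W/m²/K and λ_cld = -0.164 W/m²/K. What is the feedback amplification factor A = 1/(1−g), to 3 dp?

Convert to gains: g_lr = -0.43/3.62 = -0.1188; g_cld = -0.164/3.62 = -0.0453.
Total gain g = -0.1641.
A = 1/(1 + 0.1641) = 0.859.

0.859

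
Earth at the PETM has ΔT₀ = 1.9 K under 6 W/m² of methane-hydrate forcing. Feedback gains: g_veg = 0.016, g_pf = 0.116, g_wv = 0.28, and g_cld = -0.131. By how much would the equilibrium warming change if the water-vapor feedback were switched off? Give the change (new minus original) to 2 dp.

Original: g = 0.281, ΔT = 1.9/(1−0.281) = 2.6426 K.
Without water-vapor: g' = 0.001, ΔT' = 1.9/(1−0.001) = 1.9019 K.
Change = 1.9019 − 2.6426 = -0.74 K.

-0.74 K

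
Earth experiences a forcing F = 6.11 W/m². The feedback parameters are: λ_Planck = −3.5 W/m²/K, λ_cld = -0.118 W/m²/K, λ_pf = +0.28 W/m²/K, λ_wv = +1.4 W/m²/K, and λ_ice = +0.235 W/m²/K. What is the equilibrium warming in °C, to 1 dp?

3.6 °C

Net feedback parameter λ = (−3.5) + (-0.118) + (+0.28) + (+1.4) + (+0.235) = -1.703 W/m²/K.
ΔT = −F/λ = −6.11/(-1.703) = 3.6 °C.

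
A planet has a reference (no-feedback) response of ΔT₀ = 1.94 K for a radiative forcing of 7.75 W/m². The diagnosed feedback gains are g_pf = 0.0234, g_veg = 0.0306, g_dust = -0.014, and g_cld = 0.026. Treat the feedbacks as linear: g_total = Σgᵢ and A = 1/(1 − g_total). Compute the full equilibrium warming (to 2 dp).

Total gain g = 0.0234 + 0.0306 − 0.014 + 0.026 = 0.066.
Amplification A = 1/(1 − 0.066) = 1.071.
ΔT = 1.94 × 1.071 = 2.08 K.

2.08 K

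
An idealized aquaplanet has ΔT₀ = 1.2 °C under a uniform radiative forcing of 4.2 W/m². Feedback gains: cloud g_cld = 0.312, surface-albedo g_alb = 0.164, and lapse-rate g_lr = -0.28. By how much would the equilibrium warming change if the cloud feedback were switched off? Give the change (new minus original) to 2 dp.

-0.42 °C

Original: g = 0.196, ΔT = 1.2/(1−0.196) = 1.4925 °C.
Without cloud: g' = -0.116, ΔT' = 1.2/(1+0.116) = 1.0753 °C.
Change = 1.0753 − 1.4925 = -0.42 °C.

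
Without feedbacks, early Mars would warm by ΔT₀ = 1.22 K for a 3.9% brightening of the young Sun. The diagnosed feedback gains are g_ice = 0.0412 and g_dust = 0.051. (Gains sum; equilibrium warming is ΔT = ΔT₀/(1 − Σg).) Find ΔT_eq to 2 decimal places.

1.34 K

Total gain g = 0.0412 + 0.051 = 0.0922.
Amplification A = 1/(1 − 0.0922) = 1.102.
ΔT = 1.22 × 1.102 = 1.34 K.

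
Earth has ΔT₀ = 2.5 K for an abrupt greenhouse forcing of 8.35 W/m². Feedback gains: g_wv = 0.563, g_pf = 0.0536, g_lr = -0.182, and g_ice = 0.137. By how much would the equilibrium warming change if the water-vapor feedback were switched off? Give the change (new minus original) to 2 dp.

Original: g = 0.5716, ΔT = 2.5/(1−0.5716) = 5.8357 K.
Without water-vapor: g' = 0.0086, ΔT' = 2.5/(1−0.0086) = 2.5217 K.
Change = 2.5217 − 5.8357 = -3.31 K.

-3.31 K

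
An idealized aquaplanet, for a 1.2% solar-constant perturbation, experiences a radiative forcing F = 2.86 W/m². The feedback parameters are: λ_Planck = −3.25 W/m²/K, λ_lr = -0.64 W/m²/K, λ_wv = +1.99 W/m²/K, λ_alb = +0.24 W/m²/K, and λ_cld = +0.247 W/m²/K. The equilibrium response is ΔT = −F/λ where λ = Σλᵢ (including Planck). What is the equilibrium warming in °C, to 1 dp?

Net feedback parameter λ = (−3.25) + (-0.64) + (+1.99) + (+0.24) + (+0.247) = -1.413 W/m²/K.
ΔT = −F/λ = −2.86/(-1.413) = 2.0 °C.

2.0 °C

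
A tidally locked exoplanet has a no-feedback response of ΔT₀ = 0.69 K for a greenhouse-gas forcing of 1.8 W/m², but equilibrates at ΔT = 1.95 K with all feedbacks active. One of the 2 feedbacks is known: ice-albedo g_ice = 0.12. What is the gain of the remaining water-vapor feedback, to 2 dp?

0.53

Amplification A = ΔT/ΔT₀ = 1.95/0.69 = 2.826.
Total gain g = 1 − 1/A = 1 − 1/2.826 = 0.6461.
The known gain is 0.12.
g_wv = 0.6461 − 0.12 = 0.53.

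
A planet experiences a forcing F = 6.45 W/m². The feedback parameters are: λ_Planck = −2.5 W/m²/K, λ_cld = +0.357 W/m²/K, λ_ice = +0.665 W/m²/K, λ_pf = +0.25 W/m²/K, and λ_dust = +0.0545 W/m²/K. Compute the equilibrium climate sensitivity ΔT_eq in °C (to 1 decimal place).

Net feedback parameter λ = (−2.5) + (+0.357) + (+0.665) + (+0.25) + (+0.0545) = -1.1735 W/m²/K.
ΔT = −F/λ = −6.45/(-1.1735) = 5.5 °C.

5.5 °C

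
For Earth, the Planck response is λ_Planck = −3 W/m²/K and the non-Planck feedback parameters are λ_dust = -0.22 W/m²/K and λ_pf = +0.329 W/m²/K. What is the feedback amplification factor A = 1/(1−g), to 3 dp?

Convert to gains: g_dust = -0.22/3 = -0.07333; g_pf = 0.329/3 = 0.1097.
Total gain g = 0.03637.
A = 1/(1 − 0.03637) = 1.038.

1.038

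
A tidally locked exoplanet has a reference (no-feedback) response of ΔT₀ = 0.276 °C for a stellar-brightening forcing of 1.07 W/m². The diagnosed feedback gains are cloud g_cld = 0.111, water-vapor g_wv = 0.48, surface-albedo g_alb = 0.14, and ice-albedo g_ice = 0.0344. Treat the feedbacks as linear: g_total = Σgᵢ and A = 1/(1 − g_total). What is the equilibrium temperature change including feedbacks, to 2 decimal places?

Total gain g = 0.111 + 0.48 + 0.14 + 0.0344 = 0.7654.
Amplification A = 1/(1 − 0.7654) = 4.263.
ΔT = 0.276 × 4.263 = 1.18 °C.

1.18 °C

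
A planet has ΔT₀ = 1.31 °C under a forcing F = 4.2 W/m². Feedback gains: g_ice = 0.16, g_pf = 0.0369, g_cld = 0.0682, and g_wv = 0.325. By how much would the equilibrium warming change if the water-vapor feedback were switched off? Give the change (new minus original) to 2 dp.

Original: g = 0.5901, ΔT = 1.31/(1−0.5901) = 3.1959 °C.
Without water-vapor: g' = 0.2651, ΔT' = 1.31/(1−0.2651) = 1.7826 °C.
Change = 1.7826 − 3.1959 = -1.41 °C.

-1.41 °C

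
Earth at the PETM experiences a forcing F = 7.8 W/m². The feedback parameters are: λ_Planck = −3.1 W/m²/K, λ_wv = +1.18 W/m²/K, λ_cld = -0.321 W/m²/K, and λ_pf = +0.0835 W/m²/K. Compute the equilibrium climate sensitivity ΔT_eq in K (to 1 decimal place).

Net feedback parameter λ = (−3.1) + (+1.18) + (-0.321) + (+0.0835) = -2.1575 W/m²/K.
ΔT = −F/λ = −7.8/(-2.1575) = 3.6 K.

3.6 K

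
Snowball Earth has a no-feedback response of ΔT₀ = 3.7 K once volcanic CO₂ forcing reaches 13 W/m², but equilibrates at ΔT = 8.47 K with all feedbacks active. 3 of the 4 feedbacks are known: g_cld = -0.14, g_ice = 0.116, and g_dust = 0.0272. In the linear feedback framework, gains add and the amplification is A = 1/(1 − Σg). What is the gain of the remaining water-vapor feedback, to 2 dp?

0.56

Amplification A = ΔT/ΔT₀ = 8.47/3.7 = 2.289.
Total gain g = 1 − 1/A = 1 − 1/2.289 = 0.5631.
Known gains sum to -0.14 + 0.116 + 0.0272 = 0.0032.
g_wv = 0.5631 − 0.0032 = 0.56.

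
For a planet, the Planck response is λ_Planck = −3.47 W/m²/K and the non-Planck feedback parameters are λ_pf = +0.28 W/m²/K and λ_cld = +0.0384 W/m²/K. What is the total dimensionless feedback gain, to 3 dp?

0.092

Convert to gains: g_pf = 0.28/3.47 = 0.08069; g_cld = 0.0384/3.47 = 0.01107.
Total gain g = 0.09176.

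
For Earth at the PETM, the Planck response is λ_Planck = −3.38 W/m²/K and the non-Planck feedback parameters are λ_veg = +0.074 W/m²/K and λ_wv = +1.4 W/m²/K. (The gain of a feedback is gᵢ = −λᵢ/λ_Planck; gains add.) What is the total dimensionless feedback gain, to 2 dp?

Convert to gains: g_veg = 0.074/3.38 = 0.02189; g_wv = 1.4/3.38 = 0.4142.
Total gain g = 0.43609.

0.44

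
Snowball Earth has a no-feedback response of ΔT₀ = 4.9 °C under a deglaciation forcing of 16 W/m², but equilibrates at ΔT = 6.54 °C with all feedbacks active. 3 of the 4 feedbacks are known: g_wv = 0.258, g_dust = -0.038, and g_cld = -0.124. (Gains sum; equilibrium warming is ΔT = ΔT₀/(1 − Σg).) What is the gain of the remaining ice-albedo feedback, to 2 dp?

0.15

Amplification A = ΔT/ΔT₀ = 6.54/4.9 = 1.335.
Total gain g = 1 − 1/A = 1 − 1/1.335 = 0.2509.
Known gains sum to 0.258 − 0.038 − 0.124 = 0.096.
g_ice = 0.2509 − 0.096 = 0.15.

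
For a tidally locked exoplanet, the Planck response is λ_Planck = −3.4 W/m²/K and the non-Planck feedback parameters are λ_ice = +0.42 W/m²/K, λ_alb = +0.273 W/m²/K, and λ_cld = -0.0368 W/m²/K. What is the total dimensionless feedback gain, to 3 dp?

Convert to gains: g_ice = 0.42/3.4 = 0.1235; g_alb = 0.273/3.4 = 0.08029; g_cld = -0.0368/3.4 = -0.01082.
Total gain g = 0.19297.

0.193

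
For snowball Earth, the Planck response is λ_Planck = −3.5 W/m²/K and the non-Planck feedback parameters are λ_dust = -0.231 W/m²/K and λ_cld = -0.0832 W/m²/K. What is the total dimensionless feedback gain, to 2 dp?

Convert to gains: g_dust = -0.231/3.5 = -0.066; g_cld = -0.0832/3.5 = -0.02377.
Total gain g = -0.08977.

-0.09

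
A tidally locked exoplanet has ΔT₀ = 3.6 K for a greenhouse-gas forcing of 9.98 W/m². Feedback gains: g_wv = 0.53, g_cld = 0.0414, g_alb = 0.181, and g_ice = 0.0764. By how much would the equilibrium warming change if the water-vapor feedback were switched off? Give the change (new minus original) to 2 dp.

-15.89 K

Original: g = 0.8288, ΔT = 3.6/(1−0.8288) = 21.0280 K.
Without water-vapor: g' = 0.2988, ΔT' = 3.6/(1−0.2988) = 5.1341 K.
Change = 5.1341 − 21.0280 = -15.89 K.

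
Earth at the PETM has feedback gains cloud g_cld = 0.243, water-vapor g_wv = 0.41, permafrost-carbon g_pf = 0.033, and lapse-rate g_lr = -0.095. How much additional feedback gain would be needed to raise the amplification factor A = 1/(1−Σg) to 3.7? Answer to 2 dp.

Current total gain = 0.591.
Target gain for A = 3.7: g* = 1 − 1/3.7 = 0.7297.
Additional gain needed = 0.7297 − 0.591 = 0.14.

0.14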